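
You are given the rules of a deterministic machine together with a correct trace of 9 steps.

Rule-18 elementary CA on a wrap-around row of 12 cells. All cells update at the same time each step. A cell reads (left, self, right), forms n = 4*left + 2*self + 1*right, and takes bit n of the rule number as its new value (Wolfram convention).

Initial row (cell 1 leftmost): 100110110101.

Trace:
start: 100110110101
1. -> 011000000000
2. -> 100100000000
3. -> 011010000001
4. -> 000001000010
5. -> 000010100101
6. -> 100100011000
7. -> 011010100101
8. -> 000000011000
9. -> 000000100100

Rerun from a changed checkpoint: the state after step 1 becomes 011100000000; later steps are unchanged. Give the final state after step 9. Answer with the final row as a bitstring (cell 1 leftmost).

000001010101

state after step 1 := 011100000000
2. -> 100010000000
3. -> 010101000001
4. -> 000000100010
5. -> 000001010101
6. -> 100010000000
7. -> 010101000001
8. -> 000000100010
9. -> 000001010101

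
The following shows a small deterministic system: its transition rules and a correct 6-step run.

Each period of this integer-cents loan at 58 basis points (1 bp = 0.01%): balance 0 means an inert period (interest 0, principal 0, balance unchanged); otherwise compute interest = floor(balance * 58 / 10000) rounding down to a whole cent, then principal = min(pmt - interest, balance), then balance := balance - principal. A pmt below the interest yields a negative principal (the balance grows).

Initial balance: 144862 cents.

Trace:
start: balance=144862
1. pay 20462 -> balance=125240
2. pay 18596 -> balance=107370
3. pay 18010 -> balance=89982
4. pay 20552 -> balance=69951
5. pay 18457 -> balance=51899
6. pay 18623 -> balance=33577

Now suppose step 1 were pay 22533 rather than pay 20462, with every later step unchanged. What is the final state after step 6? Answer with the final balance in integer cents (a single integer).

31445

(re-executing from step 1 with the substitution; state before step 1: balance=144862)
1. pay 22533 -> balance=123169
2. pay 18596 -> balance=105287
3. pay 18010 -> balance=87887
4. pay 20552 -> balance=67844
5. pay 18457 -> balance=49780
6. pay 18623 -> balance=31445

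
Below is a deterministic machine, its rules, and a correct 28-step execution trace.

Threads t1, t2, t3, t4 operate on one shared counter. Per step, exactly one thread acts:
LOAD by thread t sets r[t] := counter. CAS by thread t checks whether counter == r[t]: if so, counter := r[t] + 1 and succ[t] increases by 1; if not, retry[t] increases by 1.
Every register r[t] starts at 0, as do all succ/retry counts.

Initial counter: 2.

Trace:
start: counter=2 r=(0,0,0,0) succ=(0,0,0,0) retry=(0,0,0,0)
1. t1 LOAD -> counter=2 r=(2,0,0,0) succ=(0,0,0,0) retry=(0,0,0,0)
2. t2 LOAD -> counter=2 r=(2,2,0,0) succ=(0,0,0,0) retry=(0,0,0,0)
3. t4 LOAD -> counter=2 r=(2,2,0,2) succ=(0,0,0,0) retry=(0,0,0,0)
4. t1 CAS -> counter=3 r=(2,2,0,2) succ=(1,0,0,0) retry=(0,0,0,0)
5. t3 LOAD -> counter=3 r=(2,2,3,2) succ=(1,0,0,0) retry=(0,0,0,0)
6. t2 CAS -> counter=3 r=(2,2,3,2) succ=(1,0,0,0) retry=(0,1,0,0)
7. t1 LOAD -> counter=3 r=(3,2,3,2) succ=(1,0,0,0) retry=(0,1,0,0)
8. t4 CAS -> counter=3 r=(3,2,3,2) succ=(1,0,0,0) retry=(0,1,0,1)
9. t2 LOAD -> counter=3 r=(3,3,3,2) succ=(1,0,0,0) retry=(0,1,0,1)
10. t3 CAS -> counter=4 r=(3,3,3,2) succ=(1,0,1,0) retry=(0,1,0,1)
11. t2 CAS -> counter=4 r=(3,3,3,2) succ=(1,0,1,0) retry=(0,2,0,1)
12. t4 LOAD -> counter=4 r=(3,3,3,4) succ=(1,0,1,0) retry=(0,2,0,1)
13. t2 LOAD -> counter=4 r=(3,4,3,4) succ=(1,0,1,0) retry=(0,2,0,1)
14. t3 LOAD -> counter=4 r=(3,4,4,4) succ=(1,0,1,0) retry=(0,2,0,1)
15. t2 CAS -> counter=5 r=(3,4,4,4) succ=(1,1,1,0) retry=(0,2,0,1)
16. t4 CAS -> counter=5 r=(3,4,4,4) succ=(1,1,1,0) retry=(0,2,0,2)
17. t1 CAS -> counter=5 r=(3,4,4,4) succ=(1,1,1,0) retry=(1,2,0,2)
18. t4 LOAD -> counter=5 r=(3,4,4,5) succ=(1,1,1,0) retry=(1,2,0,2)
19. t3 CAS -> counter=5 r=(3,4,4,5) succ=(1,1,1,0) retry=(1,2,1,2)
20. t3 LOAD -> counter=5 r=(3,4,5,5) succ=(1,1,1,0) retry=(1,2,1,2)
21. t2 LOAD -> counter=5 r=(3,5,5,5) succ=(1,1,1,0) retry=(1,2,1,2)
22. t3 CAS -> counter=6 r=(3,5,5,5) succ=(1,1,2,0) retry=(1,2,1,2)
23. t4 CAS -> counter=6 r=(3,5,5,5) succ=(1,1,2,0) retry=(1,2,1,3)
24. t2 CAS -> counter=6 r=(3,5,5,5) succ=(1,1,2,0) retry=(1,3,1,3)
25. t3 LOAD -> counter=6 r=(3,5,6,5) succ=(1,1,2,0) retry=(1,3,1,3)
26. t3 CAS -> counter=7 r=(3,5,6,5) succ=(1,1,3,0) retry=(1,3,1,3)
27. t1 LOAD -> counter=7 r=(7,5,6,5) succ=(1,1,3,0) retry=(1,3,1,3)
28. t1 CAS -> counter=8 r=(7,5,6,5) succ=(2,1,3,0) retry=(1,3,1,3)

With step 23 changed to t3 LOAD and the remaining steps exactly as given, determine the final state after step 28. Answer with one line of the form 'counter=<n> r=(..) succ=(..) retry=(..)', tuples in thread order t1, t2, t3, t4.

counter=8 r=(7,5,6,5) succ=(2,1,3,0) retry=(1,3,1,2)

(re-executing from step 23 with the substitution; state before step 23: counter=6 r=(3,5,5,5) succ=(1,1,2,0) retry=(1,2,1,2))
23. t3 LOAD -> counter=6 r=(3,5,6,5) succ=(1,1,2,0) retry=(1,2,1,2)
24. t2 CAS -> counter=6 r=(3,5,6,5) succ=(1,1,2,0) retry=(1,3,1,2)
25. t3 LOAD -> counter=6 r=(3,5,6,5) succ=(1,1,2,0) retry=(1,3,1,2)
26. t3 CAS -> counter=7 r=(3,5,6,5) succ=(1,1,3,0) retry=(1,3,1,2)
27. t1 LOAD -> counter=7 r=(7,5,6,5) succ=(1,1,3,0) retry=(1,3,1,2)
28. t1 CAS -> counter=8 r=(7,5,6,5) succ=(2,1,3,0) retry=(1,3,1,2)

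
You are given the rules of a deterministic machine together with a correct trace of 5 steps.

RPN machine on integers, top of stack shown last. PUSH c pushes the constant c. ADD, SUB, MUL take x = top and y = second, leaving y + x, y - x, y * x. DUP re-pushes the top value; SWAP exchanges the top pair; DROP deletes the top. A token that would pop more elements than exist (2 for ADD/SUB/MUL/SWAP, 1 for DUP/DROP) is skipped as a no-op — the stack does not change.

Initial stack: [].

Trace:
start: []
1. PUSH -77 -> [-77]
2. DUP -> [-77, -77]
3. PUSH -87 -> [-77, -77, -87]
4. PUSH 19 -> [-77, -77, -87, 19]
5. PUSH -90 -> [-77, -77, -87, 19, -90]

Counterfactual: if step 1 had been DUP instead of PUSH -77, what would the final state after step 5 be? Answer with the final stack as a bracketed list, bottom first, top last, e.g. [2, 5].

[-87, 19, -90]

(re-executing from step 1 with the substitution; state before step 1: [])
1. DUP -> []
2. DUP -> []
3. PUSH -87 -> [-87]
4. PUSH 19 -> [-87, 19]
5. PUSH -90 -> [-87, 19, -90]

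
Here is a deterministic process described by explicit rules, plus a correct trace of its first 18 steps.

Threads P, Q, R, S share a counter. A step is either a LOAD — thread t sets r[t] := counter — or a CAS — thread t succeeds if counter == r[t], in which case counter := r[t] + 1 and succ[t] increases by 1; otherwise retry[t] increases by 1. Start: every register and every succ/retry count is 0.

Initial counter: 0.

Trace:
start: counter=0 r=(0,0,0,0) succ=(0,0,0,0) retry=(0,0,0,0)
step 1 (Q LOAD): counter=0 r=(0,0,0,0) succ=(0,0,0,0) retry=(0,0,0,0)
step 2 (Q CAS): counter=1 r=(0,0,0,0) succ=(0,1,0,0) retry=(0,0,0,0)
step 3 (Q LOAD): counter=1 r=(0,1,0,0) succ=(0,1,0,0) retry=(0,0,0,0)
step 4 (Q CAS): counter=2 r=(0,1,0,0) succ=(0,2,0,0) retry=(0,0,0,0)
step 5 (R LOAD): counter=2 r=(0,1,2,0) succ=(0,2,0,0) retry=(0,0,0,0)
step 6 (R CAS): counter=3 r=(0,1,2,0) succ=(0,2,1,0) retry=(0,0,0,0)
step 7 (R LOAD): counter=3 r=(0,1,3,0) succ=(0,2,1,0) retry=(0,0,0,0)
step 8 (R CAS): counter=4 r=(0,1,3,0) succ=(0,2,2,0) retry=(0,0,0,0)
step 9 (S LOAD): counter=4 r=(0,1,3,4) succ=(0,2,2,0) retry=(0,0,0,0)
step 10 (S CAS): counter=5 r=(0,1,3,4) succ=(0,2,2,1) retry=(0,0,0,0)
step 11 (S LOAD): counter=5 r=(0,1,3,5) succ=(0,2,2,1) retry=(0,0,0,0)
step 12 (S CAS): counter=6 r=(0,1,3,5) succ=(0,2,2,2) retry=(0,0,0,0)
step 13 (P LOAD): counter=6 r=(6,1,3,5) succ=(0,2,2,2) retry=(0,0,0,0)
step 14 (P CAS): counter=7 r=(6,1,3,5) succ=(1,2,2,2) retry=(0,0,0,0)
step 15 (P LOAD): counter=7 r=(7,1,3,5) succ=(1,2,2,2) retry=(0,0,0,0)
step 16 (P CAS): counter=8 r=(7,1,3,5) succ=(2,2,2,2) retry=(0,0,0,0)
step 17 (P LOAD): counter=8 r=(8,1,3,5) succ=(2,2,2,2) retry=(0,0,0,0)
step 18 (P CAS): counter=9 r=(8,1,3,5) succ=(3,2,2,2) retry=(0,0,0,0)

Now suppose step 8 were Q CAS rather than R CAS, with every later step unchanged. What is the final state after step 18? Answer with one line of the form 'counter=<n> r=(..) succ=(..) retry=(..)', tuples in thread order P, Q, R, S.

counter=8 r=(7,1,3,4) succ=(3,2,1,2) retry=(0,1,0,0)

(re-executing from step 8 with the substitution; state before step 8: counter=3 r=(0,1,3,0) succ=(0,2,1,0) retry=(0,0,0,0))
step 8 (Q CAS): counter=3 r=(0,1,3,0) succ=(0,2,1,0) retry=(0,1,0,0)
step 9 (S LOAD): counter=3 r=(0,1,3,3) succ=(0,2,1,0) retry=(0,1,0,0)
step 10 (S CAS): counter=4 r=(0,1,3,3) succ=(0,2,1,1) retry=(0,1,0,0)
step 11 (S LOAD): counter=4 r=(0,1,3,4) succ=(0,2,1,1) retry=(0,1,0,0)
step 12 (S CAS): counter=5 r=(0,1,3,4) succ=(0,2,1,2) retry=(0,1,0,0)
step 13 (P LOAD): counter=5 r=(5,1,3,4) succ=(0,2,1,2) retry=(0,1,0,0)
step 14 (P CAS): counter=6 r=(5,1,3,4) succ=(1,2,1,2) retry=(0,1,0,0)
step 15 (P LOAD): counter=6 r=(6,1,3,4) succ=(1,2,1,2) retry=(0,1,0,0)
step 16 (P CAS): counter=7 r=(6,1,3,4) succ=(2,2,1,2) retry=(0,1,0,0)
step 17 (P LOAD): counter=7 r=(7,1,3,4) succ=(2,2,1,2) retry=(0,1,0,0)
step 18 (P CAS): counter=8 r=(7,1,3,4) succ=(3,2,1,2) retry=(0,1,0,0)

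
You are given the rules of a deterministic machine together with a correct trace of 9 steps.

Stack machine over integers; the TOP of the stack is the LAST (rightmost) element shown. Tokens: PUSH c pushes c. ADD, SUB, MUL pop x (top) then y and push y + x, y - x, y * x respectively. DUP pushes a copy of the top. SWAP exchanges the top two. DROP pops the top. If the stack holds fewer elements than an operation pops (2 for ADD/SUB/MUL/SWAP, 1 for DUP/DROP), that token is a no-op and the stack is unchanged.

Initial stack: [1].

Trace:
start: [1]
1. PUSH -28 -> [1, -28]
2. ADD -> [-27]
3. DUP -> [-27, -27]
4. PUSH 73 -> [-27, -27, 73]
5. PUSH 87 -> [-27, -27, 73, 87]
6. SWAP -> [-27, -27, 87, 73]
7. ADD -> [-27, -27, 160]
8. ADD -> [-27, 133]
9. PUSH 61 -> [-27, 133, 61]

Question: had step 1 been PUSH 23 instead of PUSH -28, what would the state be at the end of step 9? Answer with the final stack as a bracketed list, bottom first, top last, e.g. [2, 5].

[24, 184, 61]

(re-executing from step 1 with the substitution; state before step 1: [1])
1. PUSH 23 -> [1, 23]
2. ADD -> [24]
3. DUP -> [24, 24]
4. PUSH 73 -> [24, 24, 73]
5. PUSH 87 -> [24, 24, 73, 87]
6. SWAP -> [24, 24, 87, 73]
7. ADD -> [24, 24, 160]
8. ADD -> [24, 184]
9. PUSH 61 -> [24, 184, 61]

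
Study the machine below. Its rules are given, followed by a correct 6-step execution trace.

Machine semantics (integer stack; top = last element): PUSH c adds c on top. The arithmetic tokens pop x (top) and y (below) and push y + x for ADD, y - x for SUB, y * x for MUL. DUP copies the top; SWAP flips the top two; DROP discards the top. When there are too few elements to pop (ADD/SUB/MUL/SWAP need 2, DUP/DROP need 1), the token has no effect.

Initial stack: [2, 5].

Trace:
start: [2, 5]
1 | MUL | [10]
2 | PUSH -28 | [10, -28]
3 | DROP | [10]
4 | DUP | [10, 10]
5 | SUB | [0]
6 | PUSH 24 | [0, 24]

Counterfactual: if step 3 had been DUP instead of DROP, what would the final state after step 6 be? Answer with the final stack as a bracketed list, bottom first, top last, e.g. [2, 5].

[10, -28, 0, 24]

(re-executing from step 3 with the substitution; state before step 3: [10, -28])
3 | DUP | [10, -28, -28]
4 | DUP | [10, -28, -28, -28]
5 | SUB | [10, -28, 0]
6 | PUSH 24 | [10, -28, 0, 24]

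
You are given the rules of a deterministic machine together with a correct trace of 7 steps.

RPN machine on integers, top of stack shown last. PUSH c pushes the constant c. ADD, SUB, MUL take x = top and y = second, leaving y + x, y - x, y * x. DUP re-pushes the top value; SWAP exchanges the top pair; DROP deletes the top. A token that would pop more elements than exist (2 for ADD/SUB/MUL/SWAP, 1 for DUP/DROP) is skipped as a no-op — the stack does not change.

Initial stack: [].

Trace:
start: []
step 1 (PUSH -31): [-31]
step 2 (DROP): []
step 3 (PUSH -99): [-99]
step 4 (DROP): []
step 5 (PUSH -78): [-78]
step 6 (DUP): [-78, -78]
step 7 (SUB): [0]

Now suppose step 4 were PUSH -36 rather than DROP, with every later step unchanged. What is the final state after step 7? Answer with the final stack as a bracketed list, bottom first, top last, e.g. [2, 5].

(re-executing from step 4 with the substitution; state before step 4: [-99])
step 4 (PUSH -36): [-99, -36]
step 5 (PUSH -78): [-99, -36, -78]
step 6 (DUP): [-99, -36, -78, -78]
step 7 (SUB): [-99, -36, 0]

[-99, -36, 0]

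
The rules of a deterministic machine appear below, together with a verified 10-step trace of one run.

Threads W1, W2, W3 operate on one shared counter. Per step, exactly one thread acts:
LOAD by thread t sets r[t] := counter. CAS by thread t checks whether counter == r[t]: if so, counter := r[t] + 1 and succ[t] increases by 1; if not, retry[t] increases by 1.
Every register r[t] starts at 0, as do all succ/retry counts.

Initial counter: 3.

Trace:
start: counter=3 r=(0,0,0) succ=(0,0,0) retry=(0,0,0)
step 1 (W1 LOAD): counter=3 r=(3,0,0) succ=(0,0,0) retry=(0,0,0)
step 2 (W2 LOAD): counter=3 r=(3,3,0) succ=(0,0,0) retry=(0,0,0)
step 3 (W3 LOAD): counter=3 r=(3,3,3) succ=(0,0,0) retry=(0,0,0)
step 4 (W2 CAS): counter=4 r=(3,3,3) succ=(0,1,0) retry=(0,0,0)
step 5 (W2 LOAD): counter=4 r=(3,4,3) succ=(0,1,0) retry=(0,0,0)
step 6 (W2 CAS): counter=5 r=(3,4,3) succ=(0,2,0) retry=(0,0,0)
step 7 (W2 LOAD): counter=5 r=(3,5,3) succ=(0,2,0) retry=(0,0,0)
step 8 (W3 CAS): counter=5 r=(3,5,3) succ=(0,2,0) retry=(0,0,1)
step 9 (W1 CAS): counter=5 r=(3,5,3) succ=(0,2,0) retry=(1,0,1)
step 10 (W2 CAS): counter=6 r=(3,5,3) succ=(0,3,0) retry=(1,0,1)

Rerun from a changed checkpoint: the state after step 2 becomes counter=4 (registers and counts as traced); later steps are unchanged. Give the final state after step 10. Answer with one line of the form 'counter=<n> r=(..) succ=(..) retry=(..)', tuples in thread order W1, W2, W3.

state after step 2 := counter=4 r=(3,3,0) succ=(0,0,0) retry=(0,0,0)
step 3 (W3 LOAD): counter=4 r=(3,3,4) succ=(0,0,0) retry=(0,0,0)
step 4 (W2 CAS): counter=4 r=(3,3,4) succ=(0,0,0) retry=(0,1,0)
step 5 (W2 LOAD): counter=4 r=(3,4,4) succ=(0,0,0) retry=(0,1,0)
step 6 (W2 CAS): counter=5 r=(3,4,4) succ=(0,1,0) retry=(0,1,0)
step 7 (W2 LOAD): counter=5 r=(3,5,4) succ=(0,1,0) retry=(0,1,0)
step 8 (W3 CAS): counter=5 r=(3,5,4) succ=(0,1,0) retry=(0,1,1)
step 9 (W1 CAS): counter=5 r=(3,5,4) succ=(0,1,0) retry=(1,1,1)
step 10 (W2 CAS): counter=6 r=(3,5,4) succ=(0,2,0) retry=(1,1,1)

counter=6 r=(3,5,4) succ=(0,2,0) retry=(1,1,1)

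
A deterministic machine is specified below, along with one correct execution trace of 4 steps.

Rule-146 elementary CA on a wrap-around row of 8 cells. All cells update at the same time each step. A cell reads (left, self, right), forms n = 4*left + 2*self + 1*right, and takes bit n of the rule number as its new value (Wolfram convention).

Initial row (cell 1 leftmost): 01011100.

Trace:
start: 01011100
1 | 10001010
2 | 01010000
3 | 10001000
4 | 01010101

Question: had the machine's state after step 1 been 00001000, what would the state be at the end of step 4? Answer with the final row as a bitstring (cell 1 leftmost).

01010101

state after step 1 := 00001000
2 | 00010100
3 | 00100010
4 | 01010101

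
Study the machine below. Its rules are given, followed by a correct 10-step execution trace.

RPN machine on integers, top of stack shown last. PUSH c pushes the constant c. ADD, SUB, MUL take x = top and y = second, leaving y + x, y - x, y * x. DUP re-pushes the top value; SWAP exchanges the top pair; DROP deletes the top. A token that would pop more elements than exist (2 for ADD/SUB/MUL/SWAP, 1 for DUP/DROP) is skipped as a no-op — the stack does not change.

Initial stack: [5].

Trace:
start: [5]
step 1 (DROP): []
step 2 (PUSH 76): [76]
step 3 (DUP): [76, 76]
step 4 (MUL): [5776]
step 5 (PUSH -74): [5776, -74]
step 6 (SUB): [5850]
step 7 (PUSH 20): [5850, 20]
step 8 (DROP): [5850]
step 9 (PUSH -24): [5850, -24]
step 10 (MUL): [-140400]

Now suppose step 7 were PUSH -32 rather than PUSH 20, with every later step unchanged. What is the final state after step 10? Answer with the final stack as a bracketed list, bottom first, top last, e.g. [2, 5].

[-140400]

(re-executing from step 7 with the substitution; state before step 7: [5850])
step 7 (PUSH -32): [5850, -32]
step 8 (DROP): [5850]
step 9 (PUSH -24): [5850, -24]
step 10 (MUL): [-140400]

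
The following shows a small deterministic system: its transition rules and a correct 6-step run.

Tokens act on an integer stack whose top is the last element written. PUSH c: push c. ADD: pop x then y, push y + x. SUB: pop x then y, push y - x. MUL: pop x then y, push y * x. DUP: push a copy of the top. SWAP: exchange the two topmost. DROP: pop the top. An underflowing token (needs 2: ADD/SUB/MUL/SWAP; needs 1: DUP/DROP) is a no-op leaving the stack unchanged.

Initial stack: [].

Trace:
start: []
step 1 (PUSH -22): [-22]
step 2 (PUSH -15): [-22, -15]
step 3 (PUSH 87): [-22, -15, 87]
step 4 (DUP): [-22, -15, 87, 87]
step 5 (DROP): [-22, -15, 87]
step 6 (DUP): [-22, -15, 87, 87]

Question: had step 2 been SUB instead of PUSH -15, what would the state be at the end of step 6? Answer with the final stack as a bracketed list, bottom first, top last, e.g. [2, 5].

[-22, 87, 87]

(re-executing from step 2 with the substitution; state before step 2: [-22])
step 2 (SUB): [-22]
step 3 (PUSH 87): [-22, 87]
step 4 (DUP): [-22, 87, 87]
step 5 (DROP): [-22, 87]
step 6 (DUP): [-22, 87, 87]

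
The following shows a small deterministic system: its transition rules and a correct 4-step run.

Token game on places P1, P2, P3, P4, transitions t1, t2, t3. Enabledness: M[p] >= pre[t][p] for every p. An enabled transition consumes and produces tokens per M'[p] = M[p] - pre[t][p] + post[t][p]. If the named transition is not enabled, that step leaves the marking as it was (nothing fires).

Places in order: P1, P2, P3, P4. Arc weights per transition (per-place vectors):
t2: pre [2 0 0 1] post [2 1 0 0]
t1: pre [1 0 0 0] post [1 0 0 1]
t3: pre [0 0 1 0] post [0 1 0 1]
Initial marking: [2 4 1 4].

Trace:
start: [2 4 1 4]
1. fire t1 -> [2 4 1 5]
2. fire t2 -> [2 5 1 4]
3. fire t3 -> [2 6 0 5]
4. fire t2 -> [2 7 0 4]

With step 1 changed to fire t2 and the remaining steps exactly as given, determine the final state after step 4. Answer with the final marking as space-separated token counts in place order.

2 8 0 2

(re-executing from step 1 with the substitution; state before step 1: [2 4 1 4])
1. fire t2 -> [2 5 1 3]
2. fire t2 -> [2 6 1 2]
3. fire t3 -> [2 7 0 3]
4. fire t2 -> [2 8 0 2]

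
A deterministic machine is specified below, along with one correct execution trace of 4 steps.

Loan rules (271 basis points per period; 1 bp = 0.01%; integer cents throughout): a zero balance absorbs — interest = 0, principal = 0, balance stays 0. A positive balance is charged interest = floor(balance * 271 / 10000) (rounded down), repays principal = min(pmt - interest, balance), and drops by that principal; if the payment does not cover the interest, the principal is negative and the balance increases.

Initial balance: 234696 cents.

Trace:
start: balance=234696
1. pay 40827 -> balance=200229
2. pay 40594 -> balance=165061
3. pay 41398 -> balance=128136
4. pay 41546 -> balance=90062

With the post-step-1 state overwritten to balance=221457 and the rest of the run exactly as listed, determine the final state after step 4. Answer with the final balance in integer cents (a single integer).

state after step 1 := balance=221457
2. pay 40594 -> balance=186864
3. pay 41398 -> balance=150530
4. pay 41546 -> balance=113063

113063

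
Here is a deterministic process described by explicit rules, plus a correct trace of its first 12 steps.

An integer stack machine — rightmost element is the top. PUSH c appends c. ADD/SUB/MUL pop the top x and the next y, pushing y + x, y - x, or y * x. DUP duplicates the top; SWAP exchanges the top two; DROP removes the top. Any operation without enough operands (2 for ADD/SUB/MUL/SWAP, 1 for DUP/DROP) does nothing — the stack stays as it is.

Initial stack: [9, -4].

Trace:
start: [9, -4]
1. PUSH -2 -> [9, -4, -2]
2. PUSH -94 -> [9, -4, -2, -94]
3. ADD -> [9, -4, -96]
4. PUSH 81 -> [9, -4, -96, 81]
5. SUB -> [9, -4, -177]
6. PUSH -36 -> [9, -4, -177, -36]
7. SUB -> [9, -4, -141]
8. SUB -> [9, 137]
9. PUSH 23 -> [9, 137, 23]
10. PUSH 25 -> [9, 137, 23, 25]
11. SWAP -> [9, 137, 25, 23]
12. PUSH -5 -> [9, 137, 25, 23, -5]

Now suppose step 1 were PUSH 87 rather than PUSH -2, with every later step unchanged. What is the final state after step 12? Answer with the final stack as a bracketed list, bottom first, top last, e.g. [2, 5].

(re-executing from step 1 with the substitution; state before step 1: [9, -4])
1. PUSH 87 -> [9, -4, 87]
2. PUSH -94 -> [9, -4, 87, -94]
3. ADD -> [9, -4, -7]
4. PUSH 81 -> [9, -4, -7, 81]
5. SUB -> [9, -4, -88]
6. PUSH -36 -> [9, -4, -88, -36]
7. SUB -> [9, -4, -52]
8. SUB -> [9, 48]
9. PUSH 23 -> [9, 48, 23]
10. PUSH 25 -> [9, 48, 23, 25]
11. SWAP -> [9, 48, 25, 23]
12. PUSH -5 -> [9, 48, 25, 23, -5]

[9, 48, 25, 23, -5]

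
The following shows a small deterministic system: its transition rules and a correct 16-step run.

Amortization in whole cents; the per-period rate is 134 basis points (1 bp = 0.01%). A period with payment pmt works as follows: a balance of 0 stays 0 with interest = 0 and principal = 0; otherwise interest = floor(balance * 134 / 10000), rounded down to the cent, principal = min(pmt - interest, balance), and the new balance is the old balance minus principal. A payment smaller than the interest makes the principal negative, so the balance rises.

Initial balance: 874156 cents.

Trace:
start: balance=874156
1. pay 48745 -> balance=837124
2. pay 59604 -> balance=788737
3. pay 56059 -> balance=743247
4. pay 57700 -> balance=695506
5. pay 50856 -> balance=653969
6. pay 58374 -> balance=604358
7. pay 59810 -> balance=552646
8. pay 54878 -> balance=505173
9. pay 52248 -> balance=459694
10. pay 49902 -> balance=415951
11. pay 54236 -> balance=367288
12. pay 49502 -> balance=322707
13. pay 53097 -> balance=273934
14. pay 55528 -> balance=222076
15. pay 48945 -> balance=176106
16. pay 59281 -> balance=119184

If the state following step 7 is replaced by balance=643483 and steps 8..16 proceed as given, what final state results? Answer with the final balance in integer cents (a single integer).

state after step 7 := balance=643483
8. pay 54878 -> balance=597227
9. pay 52248 -> balance=552981
10. pay 49902 -> balance=510488
11. pay 54236 -> balance=463092
12. pay 49502 -> balance=419795
13. pay 53097 -> balance=372323
14. pay 55528 -> balance=321784
15. pay 48945 -> balance=277150
16. pay 59281 -> balance=221582

221582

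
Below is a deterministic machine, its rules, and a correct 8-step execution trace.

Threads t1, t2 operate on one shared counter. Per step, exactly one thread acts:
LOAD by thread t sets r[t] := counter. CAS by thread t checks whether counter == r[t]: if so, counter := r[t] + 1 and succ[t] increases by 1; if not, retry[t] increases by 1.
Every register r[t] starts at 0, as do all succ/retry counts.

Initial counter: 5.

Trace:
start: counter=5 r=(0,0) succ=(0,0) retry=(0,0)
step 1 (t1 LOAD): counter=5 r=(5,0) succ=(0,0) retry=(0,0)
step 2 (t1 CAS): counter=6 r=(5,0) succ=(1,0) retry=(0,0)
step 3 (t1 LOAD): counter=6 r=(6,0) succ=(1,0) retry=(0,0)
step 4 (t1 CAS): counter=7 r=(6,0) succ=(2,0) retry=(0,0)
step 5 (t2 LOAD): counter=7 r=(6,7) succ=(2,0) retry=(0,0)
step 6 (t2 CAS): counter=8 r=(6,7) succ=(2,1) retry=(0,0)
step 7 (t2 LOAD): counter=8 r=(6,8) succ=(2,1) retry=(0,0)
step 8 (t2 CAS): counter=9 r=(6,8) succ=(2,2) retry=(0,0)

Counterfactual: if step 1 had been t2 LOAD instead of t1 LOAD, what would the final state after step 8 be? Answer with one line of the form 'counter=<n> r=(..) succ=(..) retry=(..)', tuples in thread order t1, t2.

counter=8 r=(5,7) succ=(1,2) retry=(1,0)

(re-executing from step 1 with the substitution; state before step 1: counter=5 r=(0,0) succ=(0,0) retry=(0,0))
step 1 (t2 LOAD): counter=5 r=(0,5) succ=(0,0) retry=(0,0)
step 2 (t1 CAS): counter=5 r=(0,5) succ=(0,0) retry=(1,0)
step 3 (t1 LOAD): counter=5 r=(5,5) succ=(0,0) retry=(1,0)
step 4 (t1 CAS): counter=6 r=(5,5) succ=(1,0) retry=(1,0)
step 5 (t2 LOAD): counter=6 r=(5,6) succ=(1,0) retry=(1,0)
step 6 (t2 CAS): counter=7 r=(5,6) succ=(1,1) retry=(1,0)
step 7 (t2 LOAD): counter=7 r=(5,7) succ=(1,1) retry=(1,0)
step 8 (t2 CAS): counter=8 r=(5,7) succ=(1,2) retry=(1,0)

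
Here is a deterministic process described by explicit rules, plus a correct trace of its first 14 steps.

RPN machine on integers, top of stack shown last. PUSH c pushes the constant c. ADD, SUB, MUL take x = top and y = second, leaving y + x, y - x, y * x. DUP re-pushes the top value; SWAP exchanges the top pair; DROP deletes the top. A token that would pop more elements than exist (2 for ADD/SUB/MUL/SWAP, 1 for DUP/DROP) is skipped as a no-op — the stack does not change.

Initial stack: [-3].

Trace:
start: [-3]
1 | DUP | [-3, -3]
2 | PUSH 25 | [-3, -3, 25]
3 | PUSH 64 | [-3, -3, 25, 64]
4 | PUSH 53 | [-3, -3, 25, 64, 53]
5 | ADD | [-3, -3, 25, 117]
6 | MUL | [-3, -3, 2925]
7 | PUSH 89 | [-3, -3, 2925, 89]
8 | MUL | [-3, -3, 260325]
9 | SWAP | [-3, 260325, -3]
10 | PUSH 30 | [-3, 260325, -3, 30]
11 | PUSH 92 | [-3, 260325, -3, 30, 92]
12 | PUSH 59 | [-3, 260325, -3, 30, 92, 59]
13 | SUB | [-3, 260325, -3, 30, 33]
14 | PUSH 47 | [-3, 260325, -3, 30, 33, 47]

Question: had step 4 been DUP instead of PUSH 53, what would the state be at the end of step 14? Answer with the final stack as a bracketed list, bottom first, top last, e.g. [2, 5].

[-3, 284800, -3, 30, 33, 47]

(re-executing from step 4 with the substitution; state before step 4: [-3, -3, 25, 64])
4 | DUP | [-3, -3, 25, 64, 64]
5 | ADD | [-3, -3, 25, 128]
6 | MUL | [-3, -3, 3200]
7 | PUSH 89 | [-3, -3, 3200, 89]
8 | MUL | [-3, -3, 284800]
9 | SWAP | [-3, 284800, -3]
10 | PUSH 30 | [-3, 284800, -3, 30]
11 | PUSH 92 | [-3, 284800, -3, 30, 92]
12 | PUSH 59 | [-3, 284800, -3, 30, 92, 59]
13 | SUB | [-3, 284800, -3, 30, 33]
14 | PUSH 47 | [-3, 284800, -3, 30, 33, 47]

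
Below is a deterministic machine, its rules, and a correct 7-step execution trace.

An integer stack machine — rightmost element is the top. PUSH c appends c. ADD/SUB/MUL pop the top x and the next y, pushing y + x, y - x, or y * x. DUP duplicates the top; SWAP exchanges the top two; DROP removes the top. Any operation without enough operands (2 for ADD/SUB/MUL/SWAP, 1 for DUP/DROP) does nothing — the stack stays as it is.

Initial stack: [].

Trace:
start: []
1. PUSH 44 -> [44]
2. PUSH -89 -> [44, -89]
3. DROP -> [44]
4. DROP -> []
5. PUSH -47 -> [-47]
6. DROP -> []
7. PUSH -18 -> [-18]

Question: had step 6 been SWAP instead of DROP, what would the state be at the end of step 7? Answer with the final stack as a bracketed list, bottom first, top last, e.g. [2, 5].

(re-executing from step 6 with the substitution; state before step 6: [-47])
6. SWAP -> [-47]
7. PUSH -18 -> [-47, -18]

[-47, -18]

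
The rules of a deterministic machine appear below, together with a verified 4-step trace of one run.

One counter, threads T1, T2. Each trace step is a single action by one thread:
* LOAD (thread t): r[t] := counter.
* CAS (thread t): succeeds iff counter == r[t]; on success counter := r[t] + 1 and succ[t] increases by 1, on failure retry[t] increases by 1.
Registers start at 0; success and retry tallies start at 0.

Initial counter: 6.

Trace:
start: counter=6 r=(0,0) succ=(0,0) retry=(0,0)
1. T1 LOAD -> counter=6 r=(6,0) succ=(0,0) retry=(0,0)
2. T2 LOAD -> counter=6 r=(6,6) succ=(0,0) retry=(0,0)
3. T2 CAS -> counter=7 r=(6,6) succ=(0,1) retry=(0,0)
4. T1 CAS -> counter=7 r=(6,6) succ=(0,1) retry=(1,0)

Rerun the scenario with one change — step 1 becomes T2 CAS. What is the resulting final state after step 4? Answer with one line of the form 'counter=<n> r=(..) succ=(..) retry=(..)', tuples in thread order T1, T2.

(re-executing from step 1 with the substitution; state before step 1: counter=6 r=(0,0) succ=(0,0) retry=(0,0))
1. T2 CAS -> counter=6 r=(0,0) succ=(0,0) retry=(0,1)
2. T2 LOAD -> counter=6 r=(0,6) succ=(0,0) retry=(0,1)
3. T2 CAS -> counter=7 r=(0,6) succ=(0,1) retry=(0,1)
4. T1 CAS -> counter=7 r=(0,6) succ=(0,1) retry=(1,1)

counter=7 r=(0,6) succ=(0,1) retry=(1,1)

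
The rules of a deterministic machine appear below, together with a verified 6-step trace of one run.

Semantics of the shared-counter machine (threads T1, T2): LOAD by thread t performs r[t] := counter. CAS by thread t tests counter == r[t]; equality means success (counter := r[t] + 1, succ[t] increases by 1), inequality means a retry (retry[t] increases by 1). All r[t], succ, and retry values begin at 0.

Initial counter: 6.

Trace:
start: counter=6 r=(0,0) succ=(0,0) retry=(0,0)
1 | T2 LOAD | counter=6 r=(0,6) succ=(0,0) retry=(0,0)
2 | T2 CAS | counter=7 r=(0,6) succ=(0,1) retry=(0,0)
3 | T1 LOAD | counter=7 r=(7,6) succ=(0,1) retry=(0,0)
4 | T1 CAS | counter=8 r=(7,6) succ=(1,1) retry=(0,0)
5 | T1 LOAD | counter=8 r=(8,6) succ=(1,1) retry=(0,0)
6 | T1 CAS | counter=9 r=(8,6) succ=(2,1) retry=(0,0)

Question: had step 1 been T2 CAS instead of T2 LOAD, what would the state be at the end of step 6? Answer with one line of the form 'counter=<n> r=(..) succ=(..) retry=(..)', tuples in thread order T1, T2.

counter=8 r=(7,0) succ=(2,0) retry=(0,2)

(re-executing from step 1 with the substitution; state before step 1: counter=6 r=(0,0) succ=(0,0) retry=(0,0))
1 | T2 CAS | counter=6 r=(0,0) succ=(0,0) retry=(0,1)
2 | T2 CAS | counter=6 r=(0,0) succ=(0,0) retry=(0,2)
3 | T1 LOAD | counter=6 r=(6,0) succ=(0,0) retry=(0,2)
4 | T1 CAS | counter=7 r=(6,0) succ=(1,0) retry=(0,2)
5 | T1 LOAD | counter=7 r=(7,0) succ=(1,0) retry=(0,2)
6 | T1 CAS | counter=8 r=(7,0) succ=(2,0) retry=(0,2)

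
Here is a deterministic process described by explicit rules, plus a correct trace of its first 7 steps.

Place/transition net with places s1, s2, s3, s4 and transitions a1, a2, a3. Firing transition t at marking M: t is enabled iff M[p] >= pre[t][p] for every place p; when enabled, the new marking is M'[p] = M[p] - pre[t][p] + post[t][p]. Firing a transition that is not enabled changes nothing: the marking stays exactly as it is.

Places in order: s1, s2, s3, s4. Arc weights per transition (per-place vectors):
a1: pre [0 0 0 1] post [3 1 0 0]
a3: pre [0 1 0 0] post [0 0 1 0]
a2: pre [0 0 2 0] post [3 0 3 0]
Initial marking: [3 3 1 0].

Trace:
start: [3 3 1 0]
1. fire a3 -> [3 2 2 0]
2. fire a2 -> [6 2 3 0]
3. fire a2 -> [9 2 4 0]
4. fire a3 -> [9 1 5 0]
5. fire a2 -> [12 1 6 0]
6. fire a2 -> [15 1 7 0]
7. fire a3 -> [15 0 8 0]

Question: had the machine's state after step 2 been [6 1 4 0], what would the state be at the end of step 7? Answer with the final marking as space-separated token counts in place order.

state after step 2 := [6 1 4 0]
3. fire a2 -> [9 1 5 0]
4. fire a3 -> [9 0 6 0]
5. fire a2 -> [12 0 7 0]
6. fire a2 -> [15 0 8 0]
7. fire a3 -> [15 0 8 0]

15 0 8 0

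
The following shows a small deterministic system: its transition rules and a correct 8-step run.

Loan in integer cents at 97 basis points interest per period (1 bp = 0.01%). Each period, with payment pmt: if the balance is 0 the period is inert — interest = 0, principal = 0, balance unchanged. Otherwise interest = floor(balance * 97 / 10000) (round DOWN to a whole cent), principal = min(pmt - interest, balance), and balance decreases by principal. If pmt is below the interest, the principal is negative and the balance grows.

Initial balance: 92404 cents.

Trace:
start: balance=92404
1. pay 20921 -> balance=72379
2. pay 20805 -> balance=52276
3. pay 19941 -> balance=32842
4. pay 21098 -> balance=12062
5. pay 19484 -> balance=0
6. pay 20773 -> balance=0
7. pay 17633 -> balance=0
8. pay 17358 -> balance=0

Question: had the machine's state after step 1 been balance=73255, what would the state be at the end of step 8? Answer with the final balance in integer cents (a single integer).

0

state after step 1 := balance=73255
2. pay 20805 -> balance=53160
3. pay 19941 -> balance=33734
4. pay 21098 -> balance=12963
5. pay 19484 -> balance=0
6. pay 20773 -> balance=0
7. pay 17633 -> balance=0
8. pay 17358 -> balance=0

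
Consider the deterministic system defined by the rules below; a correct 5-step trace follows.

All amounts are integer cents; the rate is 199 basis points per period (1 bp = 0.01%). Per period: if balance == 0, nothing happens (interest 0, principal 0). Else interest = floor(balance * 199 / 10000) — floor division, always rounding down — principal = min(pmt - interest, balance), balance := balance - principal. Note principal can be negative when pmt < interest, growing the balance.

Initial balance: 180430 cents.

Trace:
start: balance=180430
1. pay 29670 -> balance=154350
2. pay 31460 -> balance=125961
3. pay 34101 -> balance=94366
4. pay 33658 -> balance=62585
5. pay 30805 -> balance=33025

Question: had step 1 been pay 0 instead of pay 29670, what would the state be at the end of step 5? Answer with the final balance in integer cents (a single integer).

(re-executing from step 1 with the substitution; state before step 1: balance=180430)
1. pay 0 -> balance=184020
2. pay 31460 -> balance=156221
3. pay 34101 -> balance=125228
4. pay 33658 -> balance=94062
5. pay 30805 -> balance=65128

65128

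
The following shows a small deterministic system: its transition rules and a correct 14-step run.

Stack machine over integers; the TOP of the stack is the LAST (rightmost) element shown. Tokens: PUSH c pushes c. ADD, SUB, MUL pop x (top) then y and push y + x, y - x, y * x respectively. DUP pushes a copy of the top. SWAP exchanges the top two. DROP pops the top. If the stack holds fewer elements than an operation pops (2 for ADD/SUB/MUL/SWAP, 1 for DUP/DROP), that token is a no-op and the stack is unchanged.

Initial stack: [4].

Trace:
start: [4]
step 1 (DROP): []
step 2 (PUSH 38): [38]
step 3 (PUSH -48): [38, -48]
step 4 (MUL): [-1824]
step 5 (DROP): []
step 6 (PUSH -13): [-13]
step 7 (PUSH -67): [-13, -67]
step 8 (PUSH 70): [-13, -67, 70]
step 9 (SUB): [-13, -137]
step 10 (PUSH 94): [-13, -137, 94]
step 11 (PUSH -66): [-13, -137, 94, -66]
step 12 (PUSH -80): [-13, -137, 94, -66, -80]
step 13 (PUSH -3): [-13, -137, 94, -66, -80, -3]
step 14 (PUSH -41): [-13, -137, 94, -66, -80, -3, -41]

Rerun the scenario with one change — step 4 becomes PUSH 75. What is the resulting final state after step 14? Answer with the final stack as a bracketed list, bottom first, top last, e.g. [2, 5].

(re-executing from step 4 with the substitution; state before step 4: [38, -48])
step 4 (PUSH 75): [38, -48, 75]
step 5 (DROP): [38, -48]
step 6 (PUSH -13): [38, -48, -13]
step 7 (PUSH -67): [38, -48, -13, -67]
step 8 (PUSH 70): [38, -48, -13, -67, 70]
step 9 (SUB): [38, -48, -13, -137]
step 10 (PUSH 94): [38, -48, -13, -137, 94]
step 11 (PUSH -66): [38, -48, -13, -137, 94, -66]
step 12 (PUSH -80): [38, -48, -13, -137, 94, -66, -80]
step 13 (PUSH -3): [38, -48, -13, -137, 94, -66, -80, -3]
step 14 (PUSH -41): [38, -48, -13, -137, 94, -66, -80, -3, -41]

[38, -48, -13, -137, 94, -66, -80, -3, -41]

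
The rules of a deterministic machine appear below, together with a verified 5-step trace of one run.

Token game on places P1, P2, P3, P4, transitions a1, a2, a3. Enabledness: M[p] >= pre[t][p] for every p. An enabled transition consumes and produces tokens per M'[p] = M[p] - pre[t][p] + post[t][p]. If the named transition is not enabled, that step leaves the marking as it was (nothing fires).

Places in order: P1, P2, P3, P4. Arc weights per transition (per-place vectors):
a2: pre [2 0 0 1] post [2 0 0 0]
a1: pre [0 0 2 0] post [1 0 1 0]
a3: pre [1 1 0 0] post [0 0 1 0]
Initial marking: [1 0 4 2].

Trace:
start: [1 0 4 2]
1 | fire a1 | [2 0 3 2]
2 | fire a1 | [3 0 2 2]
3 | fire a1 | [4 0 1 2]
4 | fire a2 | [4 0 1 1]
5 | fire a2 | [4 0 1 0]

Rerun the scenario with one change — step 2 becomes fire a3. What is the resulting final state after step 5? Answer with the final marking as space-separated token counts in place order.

3 0 2 0

(re-executing from step 2 with the substitution; state before step 2: [2 0 3 2])
2 | fire a3 | [2 0 3 2]
3 | fire a1 | [3 0 2 2]
4 | fire a2 | [3 0 2 1]
5 | fire a2 | [3 0 2 0]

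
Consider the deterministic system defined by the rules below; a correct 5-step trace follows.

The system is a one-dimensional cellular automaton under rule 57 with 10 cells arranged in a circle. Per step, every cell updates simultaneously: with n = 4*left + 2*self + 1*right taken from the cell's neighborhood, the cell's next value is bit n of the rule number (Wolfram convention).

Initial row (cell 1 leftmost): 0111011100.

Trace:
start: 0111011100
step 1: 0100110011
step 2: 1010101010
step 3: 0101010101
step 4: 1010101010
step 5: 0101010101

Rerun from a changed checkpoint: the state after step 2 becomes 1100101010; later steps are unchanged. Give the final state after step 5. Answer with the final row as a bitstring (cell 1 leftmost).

state after step 2 := 1100101010
step 3: 1010010101
step 4: 0101001011
step 5: 1010100110

1010100110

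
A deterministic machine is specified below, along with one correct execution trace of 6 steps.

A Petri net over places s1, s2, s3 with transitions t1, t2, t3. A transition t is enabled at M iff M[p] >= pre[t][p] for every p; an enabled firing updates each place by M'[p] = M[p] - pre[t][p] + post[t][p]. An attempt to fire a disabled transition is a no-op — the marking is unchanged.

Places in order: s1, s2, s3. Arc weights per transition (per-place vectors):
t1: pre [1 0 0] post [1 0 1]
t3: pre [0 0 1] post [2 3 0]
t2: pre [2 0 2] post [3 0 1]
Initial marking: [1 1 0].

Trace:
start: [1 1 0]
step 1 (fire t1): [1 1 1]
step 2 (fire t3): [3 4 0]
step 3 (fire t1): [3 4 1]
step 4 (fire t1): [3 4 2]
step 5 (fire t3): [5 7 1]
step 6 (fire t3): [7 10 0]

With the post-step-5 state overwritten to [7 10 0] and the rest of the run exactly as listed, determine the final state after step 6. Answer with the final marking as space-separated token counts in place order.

state after step 5 := [7 10 0]
step 6 (fire t3): [7 10 0]

7 10 0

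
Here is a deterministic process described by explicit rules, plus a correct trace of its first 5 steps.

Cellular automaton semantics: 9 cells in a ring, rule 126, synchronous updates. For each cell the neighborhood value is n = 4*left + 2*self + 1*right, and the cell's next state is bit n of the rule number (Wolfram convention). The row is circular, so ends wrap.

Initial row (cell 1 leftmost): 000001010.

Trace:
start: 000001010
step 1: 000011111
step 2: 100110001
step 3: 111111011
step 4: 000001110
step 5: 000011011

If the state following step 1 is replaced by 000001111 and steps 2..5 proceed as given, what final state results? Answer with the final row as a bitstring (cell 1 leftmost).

state after step 1 := 000001111
step 2: 100011001
step 3: 110111111
step 4: 011100000
step 5: 110110000

110110000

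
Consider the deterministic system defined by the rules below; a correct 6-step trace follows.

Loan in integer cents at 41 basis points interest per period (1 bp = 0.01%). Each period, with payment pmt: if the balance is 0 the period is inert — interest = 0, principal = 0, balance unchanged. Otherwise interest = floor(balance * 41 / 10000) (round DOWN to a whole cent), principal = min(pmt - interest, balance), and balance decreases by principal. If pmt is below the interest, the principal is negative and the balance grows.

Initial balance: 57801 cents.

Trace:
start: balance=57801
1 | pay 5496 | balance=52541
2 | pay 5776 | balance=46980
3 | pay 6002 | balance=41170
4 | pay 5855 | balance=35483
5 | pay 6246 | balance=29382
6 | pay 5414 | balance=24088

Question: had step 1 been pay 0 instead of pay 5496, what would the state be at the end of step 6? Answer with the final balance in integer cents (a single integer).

29698

(re-executing from step 1 with the substitution; state before step 1: balance=57801)
1 | pay 0 | balance=58037
2 | pay 5776 | balance=52498
3 | pay 6002 | balance=46711
4 | pay 5855 | balance=41047
5 | pay 6246 | balance=34969
6 | pay 5414 | balance=29698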